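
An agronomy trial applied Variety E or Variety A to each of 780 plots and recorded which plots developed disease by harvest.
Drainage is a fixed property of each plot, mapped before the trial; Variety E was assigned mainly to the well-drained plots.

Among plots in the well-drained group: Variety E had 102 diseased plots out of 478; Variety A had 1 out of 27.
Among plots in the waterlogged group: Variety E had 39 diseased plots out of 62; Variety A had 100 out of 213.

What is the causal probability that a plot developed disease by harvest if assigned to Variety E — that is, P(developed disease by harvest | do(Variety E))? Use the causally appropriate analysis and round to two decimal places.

0.36

Field drainage is set before the variety has any effect — it is not caused by the variety — and it independently drives the outcome. That makes it a confounder, so the causal comparison is within field drainage levels.
Standardising Variety E to the population field drainage mix: 0.647·102/478 + 0.353·39/62 = 0.360.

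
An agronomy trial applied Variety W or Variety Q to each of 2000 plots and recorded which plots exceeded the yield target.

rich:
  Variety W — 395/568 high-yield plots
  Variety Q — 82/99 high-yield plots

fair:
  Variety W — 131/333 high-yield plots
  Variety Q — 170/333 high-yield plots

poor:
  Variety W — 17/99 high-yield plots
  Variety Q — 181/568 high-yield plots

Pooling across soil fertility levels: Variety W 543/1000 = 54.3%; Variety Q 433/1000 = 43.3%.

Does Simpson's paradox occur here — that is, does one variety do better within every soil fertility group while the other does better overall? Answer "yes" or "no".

Within each soil fertility level (rich 69.5% vs 82.8%; fair 39.3% vs 51.1%; poor 17.2% vs 31.9%), Variety Q has the higher rate every time. Pooled: 54.3% vs 43.3% — Variety W has the higher rate overall. The two comparisons disagree.

yes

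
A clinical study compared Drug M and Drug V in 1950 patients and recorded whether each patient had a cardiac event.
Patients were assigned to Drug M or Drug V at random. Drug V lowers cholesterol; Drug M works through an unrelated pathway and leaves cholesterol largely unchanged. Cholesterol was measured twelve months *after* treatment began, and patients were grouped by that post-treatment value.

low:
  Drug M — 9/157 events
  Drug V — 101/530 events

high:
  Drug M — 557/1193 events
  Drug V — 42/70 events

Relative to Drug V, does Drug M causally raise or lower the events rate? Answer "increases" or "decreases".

Cholesterol is downstream of the drug. One should not condition on a consequence of treatment, so the overall rates are the right comparison.
Pooled: Drug M 41.9% vs Drug V 23.8%; Drug V is lower overall.

increases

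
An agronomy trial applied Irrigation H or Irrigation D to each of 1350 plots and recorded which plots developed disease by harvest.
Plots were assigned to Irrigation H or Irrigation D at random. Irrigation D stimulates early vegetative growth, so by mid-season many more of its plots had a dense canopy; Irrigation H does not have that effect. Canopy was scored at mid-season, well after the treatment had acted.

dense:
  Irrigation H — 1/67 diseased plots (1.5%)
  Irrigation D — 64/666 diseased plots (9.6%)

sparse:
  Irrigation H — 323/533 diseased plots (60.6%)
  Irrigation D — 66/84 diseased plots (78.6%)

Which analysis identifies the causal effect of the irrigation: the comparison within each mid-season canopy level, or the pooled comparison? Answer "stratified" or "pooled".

pooled

Because the irrigation influences mid-season canopy, mid-season canopy is a post-treatment mediator, not a confounder. Stratifying on it would bias the estimate; the causal effect is the crude pooled difference.
Pooled: Irrigation H 54.0% vs Irrigation D 17.3%; Irrigation D is lower overall.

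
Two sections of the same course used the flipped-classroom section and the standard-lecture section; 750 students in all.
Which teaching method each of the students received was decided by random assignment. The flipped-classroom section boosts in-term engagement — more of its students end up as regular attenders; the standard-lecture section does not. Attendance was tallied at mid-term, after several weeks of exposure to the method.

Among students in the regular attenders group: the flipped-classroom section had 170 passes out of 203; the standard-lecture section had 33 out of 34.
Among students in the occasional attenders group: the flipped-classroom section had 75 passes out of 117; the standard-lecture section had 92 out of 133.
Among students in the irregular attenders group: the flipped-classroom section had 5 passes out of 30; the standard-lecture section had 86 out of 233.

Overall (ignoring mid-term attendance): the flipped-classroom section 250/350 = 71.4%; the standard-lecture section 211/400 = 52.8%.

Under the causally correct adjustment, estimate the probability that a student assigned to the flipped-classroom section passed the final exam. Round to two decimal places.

0.71

The stratified and pooled comparisons disagree (the standard-lecture section wins within each mid-term attendance; the flipped-classroom section wins overall), so the answer turns on the causal role of mid-term attendance.
Mid-term attendance here is a post-treatment variable shaped by the teaching method; conditioning on it would introduce bias rather than remove it. The overall comparison is the causal one.
So P(outcome | do(the flipped-classroom section)) is just the pooled rate for the flipped-classroom section: 250/350 = 0.714.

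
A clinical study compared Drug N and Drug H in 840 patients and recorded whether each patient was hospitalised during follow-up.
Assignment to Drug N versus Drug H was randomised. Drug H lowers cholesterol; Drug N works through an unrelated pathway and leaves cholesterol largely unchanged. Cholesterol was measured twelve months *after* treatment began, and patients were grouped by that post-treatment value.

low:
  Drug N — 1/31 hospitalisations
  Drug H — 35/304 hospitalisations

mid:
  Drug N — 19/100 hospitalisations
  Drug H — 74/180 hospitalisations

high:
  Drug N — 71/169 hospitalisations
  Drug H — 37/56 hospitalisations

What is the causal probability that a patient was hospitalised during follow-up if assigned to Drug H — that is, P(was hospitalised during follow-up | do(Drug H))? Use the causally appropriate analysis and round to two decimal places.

The distribution of cholesterol is itself part of what the drug does — it is an intermediate outcome. Holding it fixed would remove that part of the effect; the total effect is the pooled difference.
So P(outcome | do(Drug H)) is just the pooled rate for Drug H: 146/540 = 0.270.

0.27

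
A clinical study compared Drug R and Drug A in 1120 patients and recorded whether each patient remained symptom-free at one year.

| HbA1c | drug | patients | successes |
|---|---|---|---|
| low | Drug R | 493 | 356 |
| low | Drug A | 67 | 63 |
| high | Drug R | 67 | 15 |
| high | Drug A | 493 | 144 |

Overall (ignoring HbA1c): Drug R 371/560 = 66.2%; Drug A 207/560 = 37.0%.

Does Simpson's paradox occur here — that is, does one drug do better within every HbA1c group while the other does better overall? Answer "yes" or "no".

Within each HbA1c level (low 72.2% vs 94.0%; high 22.4% vs 29.2%), Drug A has the higher rate every time. Pooled: 66.2% vs 37.0% — Drug R has the higher rate overall. The two comparisons disagree.

yes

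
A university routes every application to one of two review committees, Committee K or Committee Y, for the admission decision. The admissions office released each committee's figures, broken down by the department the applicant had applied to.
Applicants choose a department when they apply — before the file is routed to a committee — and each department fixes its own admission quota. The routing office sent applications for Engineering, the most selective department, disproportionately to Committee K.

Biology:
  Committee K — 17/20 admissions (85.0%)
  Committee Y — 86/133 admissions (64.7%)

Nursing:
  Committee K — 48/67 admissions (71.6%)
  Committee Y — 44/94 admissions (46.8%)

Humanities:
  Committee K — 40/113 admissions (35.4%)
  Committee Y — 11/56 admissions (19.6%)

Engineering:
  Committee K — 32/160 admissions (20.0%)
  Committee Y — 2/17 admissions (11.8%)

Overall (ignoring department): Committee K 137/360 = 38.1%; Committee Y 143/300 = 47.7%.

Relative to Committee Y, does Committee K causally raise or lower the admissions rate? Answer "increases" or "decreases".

increases

Since department is a pre-existing factor (not a product of the review committee) and it affects the outcome on its own, it is a confounder. The stratified rates, not the pooled rate, identify the causal effect.
Within each level — Biology: 85.0% vs 64.7%; Nursing: 71.6% vs 46.8%; Humanities: 35.4% vs 19.6%; Engineering: 20.0% vs 11.8% — Committee K is higher every time.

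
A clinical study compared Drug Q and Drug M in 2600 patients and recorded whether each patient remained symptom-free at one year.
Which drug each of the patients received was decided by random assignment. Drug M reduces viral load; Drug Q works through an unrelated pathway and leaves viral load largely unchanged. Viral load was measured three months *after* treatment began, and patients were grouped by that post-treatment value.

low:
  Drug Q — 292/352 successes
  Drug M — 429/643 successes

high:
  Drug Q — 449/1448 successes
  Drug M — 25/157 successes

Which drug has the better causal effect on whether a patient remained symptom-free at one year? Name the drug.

The stratified and pooled comparisons disagree (Drug Q wins within each viral load; Drug M wins overall), so the answer turns on the causal role of viral load.
The distribution of viral load is itself part of what the drug does — it is an intermediate outcome. Holding it fixed would remove that part of the effect; the total effect is the pooled difference.
Pooled: Drug Q 41.2% vs Drug M 56.8%; Drug M is higher overall.

Drug M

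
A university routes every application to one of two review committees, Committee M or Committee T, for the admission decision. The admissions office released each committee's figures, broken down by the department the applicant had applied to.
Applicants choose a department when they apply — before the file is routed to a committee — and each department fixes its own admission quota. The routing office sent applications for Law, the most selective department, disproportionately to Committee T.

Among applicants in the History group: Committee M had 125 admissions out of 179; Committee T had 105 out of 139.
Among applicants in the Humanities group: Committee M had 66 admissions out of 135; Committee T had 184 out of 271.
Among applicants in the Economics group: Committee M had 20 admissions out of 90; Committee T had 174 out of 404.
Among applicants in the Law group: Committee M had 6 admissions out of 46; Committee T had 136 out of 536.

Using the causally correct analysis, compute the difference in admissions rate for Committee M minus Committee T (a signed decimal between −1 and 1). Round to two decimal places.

-0.15

Department differs across review committees for reasons unrelated to any effect of the review committee itself, and it separately predicts the outcome — a classic confounder. We must compare within department levels.
Adjusting over the population distribution of department: 0.177·(0.698−0.755) + 0.226·(0.489−0.679) + 0.274·(0.222−0.431) + 0.323·(0.130−0.254) = -0.150.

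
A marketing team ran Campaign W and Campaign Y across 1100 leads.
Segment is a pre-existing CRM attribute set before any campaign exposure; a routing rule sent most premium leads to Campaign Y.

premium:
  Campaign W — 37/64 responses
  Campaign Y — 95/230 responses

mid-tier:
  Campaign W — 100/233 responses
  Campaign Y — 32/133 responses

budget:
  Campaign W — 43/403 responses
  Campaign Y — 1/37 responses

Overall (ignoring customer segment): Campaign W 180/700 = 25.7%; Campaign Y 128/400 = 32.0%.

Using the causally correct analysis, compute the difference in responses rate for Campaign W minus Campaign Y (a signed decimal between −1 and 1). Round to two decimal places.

The customer segment-specific comparison favours Campaign W throughout, but the pooled figures favour Campaign Y. The question is whether to condition on customer segment.
Customer segment is set before the campaign has any effect — it is not caused by the campaign — and it independently drives the outcome. That makes it a confounder, so the causal comparison is within customer segment levels.
Adjusting over the population distribution of customer segment: 0.267·(0.578−0.413) + 0.333·(0.429−0.241) + 0.400·(0.107−0.027) = +0.139.

+0.14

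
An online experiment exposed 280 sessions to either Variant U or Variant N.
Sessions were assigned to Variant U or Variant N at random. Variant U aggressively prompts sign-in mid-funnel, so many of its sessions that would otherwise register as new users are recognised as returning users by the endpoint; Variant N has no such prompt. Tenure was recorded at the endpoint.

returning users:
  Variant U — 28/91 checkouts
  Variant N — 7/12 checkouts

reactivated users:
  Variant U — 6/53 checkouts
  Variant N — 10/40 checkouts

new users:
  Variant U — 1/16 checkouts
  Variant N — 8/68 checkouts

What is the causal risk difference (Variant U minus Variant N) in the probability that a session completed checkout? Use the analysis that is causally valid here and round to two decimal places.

+0.01

User tenure is recorded after the variant and is itself shifted by it — it sits on the causal path from variant to outcome. Conditioning on a mediator would strip out part of the effect we want; the pooled comparison gives the total causal effect.
The causal difference is the pooled difference: 0.219 − 0.208 = +0.010.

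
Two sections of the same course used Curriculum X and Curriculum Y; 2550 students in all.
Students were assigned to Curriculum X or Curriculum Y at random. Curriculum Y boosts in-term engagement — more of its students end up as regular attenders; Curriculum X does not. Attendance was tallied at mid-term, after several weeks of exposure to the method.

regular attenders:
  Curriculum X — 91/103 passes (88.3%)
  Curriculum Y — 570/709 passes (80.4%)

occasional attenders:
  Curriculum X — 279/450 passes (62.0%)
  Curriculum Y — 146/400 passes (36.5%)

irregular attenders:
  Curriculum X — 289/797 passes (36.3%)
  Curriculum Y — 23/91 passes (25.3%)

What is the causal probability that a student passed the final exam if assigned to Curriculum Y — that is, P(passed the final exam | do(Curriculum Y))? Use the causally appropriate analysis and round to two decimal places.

Mid-term attendance here is a post-treatment variable shaped by the teaching method; conditioning on it would introduce bias rather than remove it. The overall comparison is the causal one.
So P(outcome | do(Curriculum Y)) is just the pooled rate for Curriculum Y: 739/1200 = 0.616.

0.62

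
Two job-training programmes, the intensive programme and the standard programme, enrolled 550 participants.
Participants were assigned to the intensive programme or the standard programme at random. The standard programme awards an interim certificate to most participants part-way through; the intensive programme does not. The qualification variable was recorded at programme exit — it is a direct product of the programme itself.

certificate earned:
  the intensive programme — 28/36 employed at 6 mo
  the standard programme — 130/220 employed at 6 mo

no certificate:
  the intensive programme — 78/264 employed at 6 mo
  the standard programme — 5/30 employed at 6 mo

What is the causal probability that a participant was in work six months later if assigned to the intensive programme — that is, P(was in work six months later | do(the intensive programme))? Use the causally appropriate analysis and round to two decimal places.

The qualification attained during the programme-specific comparison favours the intensive programme throughout, but the pooled figures favour the standard programme. The question is whether to condition on qualification attained during the programme.
Qualification attained during the programme is recorded after the programme and is itself shifted by it — it sits on the causal path from programme to outcome. Conditioning on a mediator would strip out part of the effect we want; the pooled comparison gives the total causal effect.
So P(outcome | do(the intensive programme)) is just the pooled rate for the intensive programme: 106/300 = 0.353.

0.35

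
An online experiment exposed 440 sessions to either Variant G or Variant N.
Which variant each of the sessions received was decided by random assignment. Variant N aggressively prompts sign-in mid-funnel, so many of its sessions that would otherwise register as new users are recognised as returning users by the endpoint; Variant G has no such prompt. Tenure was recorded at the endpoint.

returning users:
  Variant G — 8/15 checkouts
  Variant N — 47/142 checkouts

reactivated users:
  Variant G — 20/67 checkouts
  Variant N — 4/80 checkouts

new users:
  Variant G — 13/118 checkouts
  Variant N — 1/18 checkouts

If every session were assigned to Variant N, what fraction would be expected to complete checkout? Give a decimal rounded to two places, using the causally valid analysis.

User tenure is recorded after the variant and is itself shifted by it — it sits on the causal path from variant to outcome. Conditioning on a mediator would strip out part of the effect we want; the pooled comparison gives the total causal effect.
So P(outcome | do(Variant N)) is just the pooled rate for Variant N: 52/240 = 0.217.

0.22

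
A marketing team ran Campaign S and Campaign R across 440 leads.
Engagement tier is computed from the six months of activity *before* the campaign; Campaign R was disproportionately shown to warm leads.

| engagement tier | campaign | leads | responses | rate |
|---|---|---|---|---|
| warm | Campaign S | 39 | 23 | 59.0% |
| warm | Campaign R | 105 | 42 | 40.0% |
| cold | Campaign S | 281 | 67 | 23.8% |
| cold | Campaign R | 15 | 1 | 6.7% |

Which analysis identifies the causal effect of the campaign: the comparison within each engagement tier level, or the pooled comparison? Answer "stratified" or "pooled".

stratified

Engagement tier satisfies the back-door criterion: it is not a descendant of the campaign, and it blocks the spurious path from campaign to outcome. Adjusting for it (i.e., using the within-engagement tier rates) gives the causal effect.
Within each level — warm: 59.0% vs 40.0%; cold: 23.8% vs 6.7% — Campaign S is higher every time.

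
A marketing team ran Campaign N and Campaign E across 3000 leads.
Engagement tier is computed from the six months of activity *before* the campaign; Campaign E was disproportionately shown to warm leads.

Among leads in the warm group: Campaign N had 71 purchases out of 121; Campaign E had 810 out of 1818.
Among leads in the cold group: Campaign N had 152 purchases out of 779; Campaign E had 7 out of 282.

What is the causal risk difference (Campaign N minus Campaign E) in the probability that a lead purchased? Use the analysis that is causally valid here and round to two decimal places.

+0.15

The engagement tier-specific comparison favours Campaign N throughout, but the pooled figures favour Campaign E. The question is whether to condition on engagement tier.
Engagement tier satisfies the back-door criterion: it is not a descendant of the campaign, and it blocks the spurious path from campaign to outcome. Adjusting for it (i.e., using the within-engagement tier rates) gives the causal effect.
Adjusting over the population distribution of engagement tier: 0.646·(0.587−0.446) + 0.354·(0.195−0.025) = +0.152.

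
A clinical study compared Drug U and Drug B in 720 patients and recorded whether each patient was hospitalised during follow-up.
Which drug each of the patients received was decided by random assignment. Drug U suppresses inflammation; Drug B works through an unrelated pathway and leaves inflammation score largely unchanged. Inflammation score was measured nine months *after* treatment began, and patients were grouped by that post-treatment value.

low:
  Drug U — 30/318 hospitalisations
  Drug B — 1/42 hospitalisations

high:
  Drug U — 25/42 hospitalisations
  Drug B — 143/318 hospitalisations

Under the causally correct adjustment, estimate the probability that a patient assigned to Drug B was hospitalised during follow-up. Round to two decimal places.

The distribution of inflammation score is itself part of what the drug does — it is an intermediate outcome. Holding it fixed would remove that part of the effect; the total effect is the pooled difference.
So P(outcome | do(Drug B)) is just the pooled rate for Drug B: 144/360 = 0.400.

0.40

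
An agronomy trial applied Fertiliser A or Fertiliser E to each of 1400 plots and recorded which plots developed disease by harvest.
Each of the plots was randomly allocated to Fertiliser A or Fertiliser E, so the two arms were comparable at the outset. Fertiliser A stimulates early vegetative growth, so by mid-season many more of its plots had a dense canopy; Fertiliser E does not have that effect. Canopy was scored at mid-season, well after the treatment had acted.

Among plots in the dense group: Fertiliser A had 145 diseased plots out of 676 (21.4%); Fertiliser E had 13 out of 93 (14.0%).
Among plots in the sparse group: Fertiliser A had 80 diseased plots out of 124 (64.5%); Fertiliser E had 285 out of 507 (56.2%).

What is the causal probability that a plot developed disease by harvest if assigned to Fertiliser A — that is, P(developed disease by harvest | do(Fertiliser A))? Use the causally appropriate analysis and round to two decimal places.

0.28

Mid-season canopy here is a post-treatment variable shaped by the fertiliser; conditioning on it would introduce bias rather than remove it. The overall comparison is the causal one.
So P(outcome | do(Fertiliser A)) is just the pooled rate for Fertiliser A: 225/800 = 0.281.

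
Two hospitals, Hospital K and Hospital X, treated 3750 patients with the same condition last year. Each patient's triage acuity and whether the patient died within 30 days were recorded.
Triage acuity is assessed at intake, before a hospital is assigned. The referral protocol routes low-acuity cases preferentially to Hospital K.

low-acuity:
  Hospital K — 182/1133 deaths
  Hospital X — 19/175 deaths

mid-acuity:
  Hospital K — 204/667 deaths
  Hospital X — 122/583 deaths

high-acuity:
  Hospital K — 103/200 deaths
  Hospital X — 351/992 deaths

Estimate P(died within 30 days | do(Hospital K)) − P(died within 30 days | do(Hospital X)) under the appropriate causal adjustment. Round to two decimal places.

Triage acuity differs across hospitals for reasons unrelated to any effect of the hospital itself, and it separately predicts the outcome — a classic confounder. We must compare within triage acuity levels.
Adjusting over the population distribution of triage acuity: 0.349·(0.161−0.109) + 0.333·(0.306−0.209) + 0.318·(0.515−0.354) = +0.102.

+0.10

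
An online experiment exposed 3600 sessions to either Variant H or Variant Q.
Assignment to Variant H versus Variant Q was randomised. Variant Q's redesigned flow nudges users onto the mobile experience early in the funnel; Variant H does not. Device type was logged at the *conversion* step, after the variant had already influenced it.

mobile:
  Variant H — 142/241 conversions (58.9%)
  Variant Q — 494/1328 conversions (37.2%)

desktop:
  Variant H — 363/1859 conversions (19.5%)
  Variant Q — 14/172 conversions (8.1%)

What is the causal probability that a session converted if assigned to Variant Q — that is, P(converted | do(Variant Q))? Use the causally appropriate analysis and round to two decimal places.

Variant H is higher inside every device type stratum but Variant Q is higher in aggregate. Whether to stratify depends on how device type relates to the variant.
Stratifying would compare variants among sessions the variants themselves sorted into device type groups — a form of selection on an intermediate. The unconditioned pooled rates give the total causal effect.
So P(outcome | do(Variant Q)) is just the pooled rate for Variant Q: 508/1500 = 0.339.

0.34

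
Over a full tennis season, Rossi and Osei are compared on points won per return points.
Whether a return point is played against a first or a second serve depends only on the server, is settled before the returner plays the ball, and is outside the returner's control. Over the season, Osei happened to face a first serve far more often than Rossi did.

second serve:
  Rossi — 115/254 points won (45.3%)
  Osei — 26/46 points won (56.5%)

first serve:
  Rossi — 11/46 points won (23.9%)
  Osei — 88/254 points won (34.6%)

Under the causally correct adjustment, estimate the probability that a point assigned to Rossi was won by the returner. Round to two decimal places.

0.35

The imbalance in serve type arose from how return points were allocated, not from anything the player did; and serve type independently affects the outcome. The pooled gap is confounded — condition on serve type.
Standardising Rossi to the population serve type mix: 0.500·115/254 + 0.500·11/46 = 0.346.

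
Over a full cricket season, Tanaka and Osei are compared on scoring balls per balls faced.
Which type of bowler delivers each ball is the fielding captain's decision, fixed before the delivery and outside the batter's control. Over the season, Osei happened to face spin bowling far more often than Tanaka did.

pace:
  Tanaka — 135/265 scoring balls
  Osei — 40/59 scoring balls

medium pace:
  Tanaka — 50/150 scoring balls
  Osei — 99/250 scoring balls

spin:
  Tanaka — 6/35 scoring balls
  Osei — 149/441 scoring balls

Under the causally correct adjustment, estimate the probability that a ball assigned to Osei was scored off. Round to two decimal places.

The imbalance in bowling type arose from how balls faced were allocated, not from anything the player did; and bowling type independently affects the outcome. The pooled gap is confounded — condition on bowling type.
Standardising Osei to the population bowling type mix: 0.270·40/59 + 0.333·99/250 + 0.397·149/441 = 0.449.

0.45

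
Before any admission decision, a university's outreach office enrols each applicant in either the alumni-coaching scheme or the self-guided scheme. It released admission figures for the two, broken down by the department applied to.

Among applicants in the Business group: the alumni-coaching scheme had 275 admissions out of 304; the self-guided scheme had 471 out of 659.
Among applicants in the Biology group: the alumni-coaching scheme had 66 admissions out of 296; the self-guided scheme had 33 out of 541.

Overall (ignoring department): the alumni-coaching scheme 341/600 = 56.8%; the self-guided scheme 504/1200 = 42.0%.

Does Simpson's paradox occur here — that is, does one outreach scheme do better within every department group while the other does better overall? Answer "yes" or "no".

Within each department level (Business 90.5% vs 71.5%; Biology 22.3% vs 6.1%), the alumni-coaching scheme has the higher rate every time. Pooled: 56.8% vs 42.0% — the alumni-coaching scheme has the higher rate overall. They agree.

no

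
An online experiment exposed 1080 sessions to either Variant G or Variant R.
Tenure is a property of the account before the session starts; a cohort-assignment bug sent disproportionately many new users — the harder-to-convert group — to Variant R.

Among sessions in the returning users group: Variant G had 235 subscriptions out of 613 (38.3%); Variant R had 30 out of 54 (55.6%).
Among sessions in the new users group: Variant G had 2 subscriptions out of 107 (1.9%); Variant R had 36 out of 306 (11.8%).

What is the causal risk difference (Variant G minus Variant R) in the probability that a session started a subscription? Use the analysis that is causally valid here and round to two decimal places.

-0.14

Within every user tenure level Variant R has the higher rate, yet pooled Variant G does — Simpson's reversal.
User tenure satisfies the back-door criterion: it is not a descendant of the variant, and it blocks the spurious path from variant to outcome. Adjusting for it (i.e., using the within-user tenure rates) gives the causal effect.
Adjusting over the population distribution of user tenure: 0.618·(0.383−0.556) + 0.382·(0.019−0.118) = -0.144.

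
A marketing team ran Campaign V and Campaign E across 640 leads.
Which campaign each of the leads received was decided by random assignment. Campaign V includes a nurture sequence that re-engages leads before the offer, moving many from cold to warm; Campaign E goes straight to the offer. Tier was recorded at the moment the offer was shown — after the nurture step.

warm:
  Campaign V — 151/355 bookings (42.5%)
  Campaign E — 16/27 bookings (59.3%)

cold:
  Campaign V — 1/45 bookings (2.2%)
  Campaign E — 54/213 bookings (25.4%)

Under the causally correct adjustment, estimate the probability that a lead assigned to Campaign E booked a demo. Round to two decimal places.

Within every engagement tier level Campaign E has the higher rate, yet pooled Campaign V does — Simpson's reversal.
The distribution of engagement tier is itself part of what the campaign does — it is an intermediate outcome. Holding it fixed would remove that part of the effect; the total effect is the pooled difference.
So P(outcome | do(Campaign E)) is just the pooled rate for Campaign E: 70/240 = 0.292.

0.29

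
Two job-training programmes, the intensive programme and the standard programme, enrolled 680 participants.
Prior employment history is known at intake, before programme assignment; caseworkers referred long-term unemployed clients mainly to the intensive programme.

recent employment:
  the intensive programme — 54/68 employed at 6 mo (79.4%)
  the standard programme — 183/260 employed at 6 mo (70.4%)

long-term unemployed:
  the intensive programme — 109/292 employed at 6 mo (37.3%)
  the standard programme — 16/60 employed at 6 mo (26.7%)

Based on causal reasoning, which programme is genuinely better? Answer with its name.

the intensive programme

Prior employment history is set before the programme has any effect — it is not caused by the programme — and it independently drives the outcome. That makes it a confounder, so the causal comparison is within prior employment history levels.
Within each level — recent employment: 79.4% vs 70.4%; long-term unemployed: 37.3% vs 26.7% — the intensive programme is higher every time.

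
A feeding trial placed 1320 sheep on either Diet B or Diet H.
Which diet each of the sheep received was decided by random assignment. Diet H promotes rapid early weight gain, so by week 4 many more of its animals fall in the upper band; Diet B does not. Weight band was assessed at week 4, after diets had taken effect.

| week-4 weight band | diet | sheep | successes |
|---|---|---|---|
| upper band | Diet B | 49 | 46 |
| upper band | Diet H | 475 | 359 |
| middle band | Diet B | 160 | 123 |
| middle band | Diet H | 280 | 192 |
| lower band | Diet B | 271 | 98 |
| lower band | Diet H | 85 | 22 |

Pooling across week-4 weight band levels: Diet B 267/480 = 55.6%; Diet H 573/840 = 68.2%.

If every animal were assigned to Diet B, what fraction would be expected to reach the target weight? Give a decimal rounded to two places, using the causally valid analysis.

Diet B is higher inside every week-4 weight band stratum but Diet H is higher in aggregate. Whether to stratify depends on how week-4 weight band relates to the diet.
The distribution of week-4 weight band is itself part of what the diet does — it is an intermediate outcome. Holding it fixed would remove that part of the effect; the total effect is the pooled difference.
So P(outcome | do(Diet B)) is just the pooled rate for Diet B: 267/480 = 0.556.

0.56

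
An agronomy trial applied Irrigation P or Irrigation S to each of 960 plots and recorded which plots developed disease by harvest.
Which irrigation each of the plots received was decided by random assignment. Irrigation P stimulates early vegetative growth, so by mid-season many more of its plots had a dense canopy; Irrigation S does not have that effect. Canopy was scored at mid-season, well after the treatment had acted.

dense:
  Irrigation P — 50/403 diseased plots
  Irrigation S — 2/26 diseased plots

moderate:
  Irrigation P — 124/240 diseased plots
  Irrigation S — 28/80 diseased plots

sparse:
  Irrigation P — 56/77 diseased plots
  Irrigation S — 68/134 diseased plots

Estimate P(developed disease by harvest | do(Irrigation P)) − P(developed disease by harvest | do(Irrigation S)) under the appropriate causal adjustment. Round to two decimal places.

-0.09

Mid-season canopy here is a post-treatment variable shaped by the irrigation; conditioning on it would introduce bias rather than remove it. The overall comparison is the causal one.
The causal difference is the pooled difference: 0.319 − 0.408 = -0.089.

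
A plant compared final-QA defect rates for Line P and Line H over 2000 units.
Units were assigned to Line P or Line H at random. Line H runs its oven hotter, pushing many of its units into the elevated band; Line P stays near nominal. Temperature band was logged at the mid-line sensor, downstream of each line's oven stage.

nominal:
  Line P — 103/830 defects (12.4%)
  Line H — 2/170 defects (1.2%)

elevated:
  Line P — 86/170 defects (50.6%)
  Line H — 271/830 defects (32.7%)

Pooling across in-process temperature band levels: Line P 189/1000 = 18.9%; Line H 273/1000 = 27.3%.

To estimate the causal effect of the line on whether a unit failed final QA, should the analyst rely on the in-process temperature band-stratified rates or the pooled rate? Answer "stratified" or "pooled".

In-process temperature band lies on the pathway line → in-process temperature band → outcome, so adjusting for it blocks the indirect effect. For the total causal effect of line, use the unadjusted pooled rates.
Pooled: Line P 18.9% vs Line H 27.3%; Line P is lower overall.

pooled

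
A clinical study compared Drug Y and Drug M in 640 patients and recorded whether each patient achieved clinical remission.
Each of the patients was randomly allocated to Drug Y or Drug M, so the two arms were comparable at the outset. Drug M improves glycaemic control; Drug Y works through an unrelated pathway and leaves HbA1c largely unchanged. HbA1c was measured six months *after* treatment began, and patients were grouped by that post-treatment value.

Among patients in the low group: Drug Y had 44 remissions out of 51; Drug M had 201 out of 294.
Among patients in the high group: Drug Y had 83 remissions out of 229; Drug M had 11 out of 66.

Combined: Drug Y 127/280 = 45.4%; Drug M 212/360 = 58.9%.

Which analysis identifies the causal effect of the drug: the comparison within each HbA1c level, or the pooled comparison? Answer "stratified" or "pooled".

pooled

Drug Y is higher inside every HbA1c stratum but Drug M is higher in aggregate. Whether to stratify depends on how HbA1c relates to the drug.
HbA1c lies on the pathway drug → HbA1c → outcome, so adjusting for it blocks the indirect effect. For the total causal effect of drug, use the unadjusted pooled rates.
Pooled: Drug Y 45.4% vs Drug M 58.9%; Drug M is higher overall.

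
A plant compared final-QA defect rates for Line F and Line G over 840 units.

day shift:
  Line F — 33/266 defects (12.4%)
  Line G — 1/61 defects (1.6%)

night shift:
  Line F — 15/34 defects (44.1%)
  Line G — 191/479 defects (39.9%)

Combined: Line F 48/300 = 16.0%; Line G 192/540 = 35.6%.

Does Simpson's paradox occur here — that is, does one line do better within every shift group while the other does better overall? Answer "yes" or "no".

yes

Within each shift level (day shift 12.4% vs 1.6%; night shift 44.1% vs 39.9%), Line G has the lower rate every time. Pooled: 16.0% vs 35.6% — Line F has the lower rate overall. The two comparisons disagree.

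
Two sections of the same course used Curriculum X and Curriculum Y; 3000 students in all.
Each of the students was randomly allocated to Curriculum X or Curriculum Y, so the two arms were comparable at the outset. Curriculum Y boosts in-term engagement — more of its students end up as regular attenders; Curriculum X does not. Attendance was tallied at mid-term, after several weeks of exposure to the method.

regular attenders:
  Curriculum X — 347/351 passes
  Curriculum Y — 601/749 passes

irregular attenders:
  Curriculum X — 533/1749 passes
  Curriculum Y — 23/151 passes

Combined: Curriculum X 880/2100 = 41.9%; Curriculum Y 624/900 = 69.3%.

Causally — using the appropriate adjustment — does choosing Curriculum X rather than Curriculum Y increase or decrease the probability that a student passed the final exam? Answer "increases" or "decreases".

Within every mid-term attendance level Curriculum X has the higher rate, yet pooled Curriculum Y does — Simpson's reversal.
Mid-term attendance is downstream of the teaching method. One should not condition on a consequence of treatment, so the overall rates are the right comparison.
Pooled: Curriculum X 41.9% vs Curriculum Y 69.3%; Curriculum Y is higher overall.

decreases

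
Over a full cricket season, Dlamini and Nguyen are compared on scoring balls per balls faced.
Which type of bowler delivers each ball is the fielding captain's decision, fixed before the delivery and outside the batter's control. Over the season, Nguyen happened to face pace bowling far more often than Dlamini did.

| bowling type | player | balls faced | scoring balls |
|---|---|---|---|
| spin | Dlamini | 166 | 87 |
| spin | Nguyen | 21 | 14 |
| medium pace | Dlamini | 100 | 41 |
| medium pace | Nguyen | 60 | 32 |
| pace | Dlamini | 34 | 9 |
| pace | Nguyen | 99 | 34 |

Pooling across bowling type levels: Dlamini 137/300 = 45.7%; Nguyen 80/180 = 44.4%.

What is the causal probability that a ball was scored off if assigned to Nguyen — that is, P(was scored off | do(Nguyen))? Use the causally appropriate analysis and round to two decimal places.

0.53

Here bowling type is a common cause — it drives both which player a case falls under and the outcome. The crude comparison mixes populations; the stratum-specific rates are the causally relevant ones.
Standardising Nguyen to the population bowling type mix: 0.390·14/21 + 0.333·32/60 + 0.277·34/99 = 0.533.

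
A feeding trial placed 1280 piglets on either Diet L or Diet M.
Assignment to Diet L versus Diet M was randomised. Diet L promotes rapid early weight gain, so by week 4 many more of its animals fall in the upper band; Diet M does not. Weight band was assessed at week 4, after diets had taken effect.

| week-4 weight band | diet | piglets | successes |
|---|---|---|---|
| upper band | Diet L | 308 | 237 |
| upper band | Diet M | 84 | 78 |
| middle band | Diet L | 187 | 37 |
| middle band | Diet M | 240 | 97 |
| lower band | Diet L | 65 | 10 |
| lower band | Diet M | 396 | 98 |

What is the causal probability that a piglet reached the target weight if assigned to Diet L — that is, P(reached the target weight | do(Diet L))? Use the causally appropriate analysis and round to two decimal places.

Week-4 weight band here is a post-treatment variable shaped by the diet; conditioning on it would introduce bias rather than remove it. The overall comparison is the causal one.
So P(outcome | do(Diet L)) is just the pooled rate for Diet L: 284/560 = 0.507.

0.51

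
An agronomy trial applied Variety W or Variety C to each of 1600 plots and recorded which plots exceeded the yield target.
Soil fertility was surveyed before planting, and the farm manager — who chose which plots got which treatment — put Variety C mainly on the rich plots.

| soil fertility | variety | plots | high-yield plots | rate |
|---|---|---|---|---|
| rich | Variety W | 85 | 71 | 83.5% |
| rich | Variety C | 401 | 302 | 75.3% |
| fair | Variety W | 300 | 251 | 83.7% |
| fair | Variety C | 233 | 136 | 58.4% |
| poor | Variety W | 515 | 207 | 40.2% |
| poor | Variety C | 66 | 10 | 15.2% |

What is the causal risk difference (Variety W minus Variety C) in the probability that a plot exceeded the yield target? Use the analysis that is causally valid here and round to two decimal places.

Soil fertility differs across varietys for reasons unrelated to any effect of the variety itself, and it separately predicts the outcome — a classic confounder. We must compare within soil fertility levels.
Adjusting over the population distribution of soil fertility: 0.304·(0.835−0.753) + 0.333·(0.837−0.584) + 0.363·(0.402−0.152) = +0.200.

+0.20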